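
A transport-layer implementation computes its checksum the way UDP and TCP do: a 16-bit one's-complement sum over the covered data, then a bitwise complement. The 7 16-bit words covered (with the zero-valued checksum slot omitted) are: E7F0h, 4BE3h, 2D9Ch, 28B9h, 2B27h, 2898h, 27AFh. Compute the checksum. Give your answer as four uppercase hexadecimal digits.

One's-complement addition (fold any carry out of bit 15 back into bit 0):
  0xE7F0 + 0x4BE3 = 0x133D3 → wrap carry → 0x33D4
  0x33D4 + 0x2D9C = 0x06170
  0x6170 + 0x28B9 = 0x08A29
  0x8A29 + 0x2B27 = 0x0B550
  0xB550 + 0x2898 = 0x0DDE8
  0xDDE8 + 0x27AF = 0x10597 → wrap carry → 0x0598
One's-complement sum = 0x0598.
Checksum = ~0x0598 & 0xFFFF = 0xFA67.

FA67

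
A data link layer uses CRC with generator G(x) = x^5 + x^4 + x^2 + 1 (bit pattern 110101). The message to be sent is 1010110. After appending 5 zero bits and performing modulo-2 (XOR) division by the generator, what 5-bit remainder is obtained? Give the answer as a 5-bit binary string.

00011

Append 5 zeros: 101011000000. Divide by 110101 (XOR where the leading bit is 1):
  pos 0: 101011 XOR 110101 = 011110
  pos 1: 111100 XOR 110101 = 001001
  pos 3: 100100 XOR 110101 = 010001
  pos 4: 100010 XOR 110101 = 010111
  pos 5: 101110 XOR 110101 = 011011
  pos 6: 110110 XOR 110101 = 000011
Remainder (last 5 bits) = 00011. This is the CRC / FCS.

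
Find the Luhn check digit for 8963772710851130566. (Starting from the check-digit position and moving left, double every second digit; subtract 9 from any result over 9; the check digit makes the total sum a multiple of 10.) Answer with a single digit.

Partial digits right→left: 6 6 5 0 3 1 1 5 8 0 1 7 2 7 7 3 6 9 8
Double every second digit counting from the check-digit position (so the 1st, 3rd, 5th, ... of the partial from the right).
  doubled (with −9 where >9): 3 1 6 2 7 2 4 5 3 7 → sum 40
  kept as-is: 6 0 1 5 0 7 7 3 9 → sum 38
Total = 40 + 38 = 78.
Check digit = (10 − (78 mod 10)) mod 10 = 2.

2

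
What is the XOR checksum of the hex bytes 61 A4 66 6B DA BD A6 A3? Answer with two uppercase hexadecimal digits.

XOR the bytes together:
  start with 0x61
  0x61 ⊕ 0xA4 = 0xC5
  0xC5 ⊕ 0x66 = 0xA3
  0xA3 ⊕ 0x6B = 0xC8
  0xC8 ⊕ 0xDA = 0x12
  0x12 ⊕ 0xBD = 0xAF
  0xAF ⊕ 0xA6 = 0x09
  0x09 ⊕ 0xA3 = 0xAA

AA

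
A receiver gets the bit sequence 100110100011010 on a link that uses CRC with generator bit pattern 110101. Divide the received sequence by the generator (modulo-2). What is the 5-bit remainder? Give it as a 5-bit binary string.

11111

Modulo-2 division of 100110100011010 by 110101:
  pos 0: 100110 XOR 110101 = 010011
  pos 1: 100111 XOR 110101 = 010010
  pos 2: 100100 XOR 110101 = 010001
  pos 3: 100010 XOR 110101 = 010111
  pos 4: 101110 XOR 110101 = 011011
  pos 5: 110111 XOR 110101 = 000010
  pos 9: 101010 XOR 110101 = 011111
Remainder = 11111 (nonzero — an error is detected).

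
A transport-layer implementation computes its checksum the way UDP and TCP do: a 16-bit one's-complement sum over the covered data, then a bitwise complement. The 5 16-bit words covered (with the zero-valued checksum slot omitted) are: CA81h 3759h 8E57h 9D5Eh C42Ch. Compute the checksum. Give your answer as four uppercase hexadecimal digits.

One's-complement addition (fold any carry out of bit 15 back into bit 0):
  0xCA81 + 0x3759 = 0x101DA → wrap carry → 0x01DB
  0x01DB + 0x8E57 = 0x09032
  0x9032 + 0x9D5E = 0x12D90 → wrap carry → 0x2D91
  0x2D91 + 0xC42C = 0x0F1BD
One's-complement sum = 0xF1BD.
Checksum = ~0xF1BD & 0xFFFF = 0x0E42.

0E42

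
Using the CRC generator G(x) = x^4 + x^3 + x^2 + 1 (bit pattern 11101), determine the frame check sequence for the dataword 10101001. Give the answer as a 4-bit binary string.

Append 4 zeros: 101010010000. Divide by 11101 (XOR where the leading bit is 1):
  pos 0: 10101 XOR 11101 = 01000
  pos 1: 10000 XOR 11101 = 01101
  pos 2: 11010 XOR 11101 = 00111
  pos 4: 11110 XOR 11101 = 00011
  pos 7: 11000 XOR 11101 = 00101
Remainder (last 4 bits) = 0101. This is the CRC / FCS.

0101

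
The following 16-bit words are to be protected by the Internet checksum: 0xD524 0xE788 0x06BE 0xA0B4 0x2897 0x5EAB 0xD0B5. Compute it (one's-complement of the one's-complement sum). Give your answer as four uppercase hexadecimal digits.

One's-complement addition (fold any carry out of bit 15 back into bit 0):
  0xD524 + 0xE788 = 0x1BCAC → wrap carry → 0xBCAD
  0xBCAD + 0x06BE = 0x0C36B
  0xC36B + 0xA0B4 = 0x1641F → wrap carry → 0x6420
  0x6420 + 0x2897 = 0x08CB7
  0x8CB7 + 0x5EAB = 0x0EB62
  0xEB62 + 0xD0B5 = 0x1BC17 → wrap carry → 0xBC18
One's-complement sum = 0xBC18.
Checksum = ~0xBC18 & 0xFFFF = 0x43E7.

43E7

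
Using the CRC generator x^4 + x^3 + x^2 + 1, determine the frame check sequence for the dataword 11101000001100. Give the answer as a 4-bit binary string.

1111

Append 4 zeros: 111010000011000000. Divide by 11101 (XOR where the leading bit is 1):
  pos 0: 11101 XOR 11101 = 00000
  pos 10: 11000 XOR 11101 = 00101
  pos 12: 10100 XOR 11101 = 01001
  pos 13: 10010 XOR 11101 = 01111
Remainder (last 4 bits) = 1111. This is the CRC / FCS.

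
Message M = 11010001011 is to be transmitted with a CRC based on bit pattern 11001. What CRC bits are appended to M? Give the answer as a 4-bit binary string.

0010

Append 4 zeros: 110100010110000. Divide by 11001 (XOR where the leading bit is 1):
  pos 0: 11010 XOR 11001 = 00011
  pos 3: 11001 XOR 11001 = 00000
  pos 9: 11000 XOR 11001 = 00001
Remainder (last 4 bits) = 0010. This is the CRC / FCS.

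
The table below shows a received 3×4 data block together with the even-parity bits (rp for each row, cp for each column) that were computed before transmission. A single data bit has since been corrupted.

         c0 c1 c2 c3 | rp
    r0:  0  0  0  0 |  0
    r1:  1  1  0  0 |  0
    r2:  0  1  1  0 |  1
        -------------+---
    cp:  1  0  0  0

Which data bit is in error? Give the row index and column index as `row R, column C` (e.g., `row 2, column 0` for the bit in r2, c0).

row 2, column 2

Recompute each row's even parity and compare to rp:
  r0: data parity 0, sent rp 0 → ok
  r1: data parity 0, sent rp 0 → ok
  r2: data parity 0, sent rp 1 → mismatch
Recompute each column's even parity and compare to cp:
  c0: data parity 1, sent cp 1 → ok
  c1: data parity 0, sent cp 0 → ok
  c2: data parity 1, sent cp 0 → mismatch
  c3: data parity 0, sent cp 0 → ok
Exactly one row (r2) and one column (c2) fail → the flipped bit is at their intersection.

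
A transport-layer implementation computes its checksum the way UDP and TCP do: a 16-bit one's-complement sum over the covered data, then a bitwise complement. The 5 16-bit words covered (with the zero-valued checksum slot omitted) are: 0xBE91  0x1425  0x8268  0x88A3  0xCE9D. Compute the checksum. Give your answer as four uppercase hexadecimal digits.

One's-complement addition (fold any carry out of bit 15 back into bit 0):
  0xBE91 + 0x1425 = 0x0D2B6
  0xD2B6 + 0x8268 = 0x1551E → wrap carry → 0x551F
  0x551F + 0x88A3 = 0x0DDC2
  0xDDC2 + 0xCE9D = 0x1AC5F → wrap carry → 0xAC60
One's-complement sum = 0xAC60.
Checksum = ~0xAC60 & 0xFFFF = 0x539F.

539F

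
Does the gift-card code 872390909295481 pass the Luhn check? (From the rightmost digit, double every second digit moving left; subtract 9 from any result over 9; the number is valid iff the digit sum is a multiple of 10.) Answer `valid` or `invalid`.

invalid

From the right, keep odd positions and double even positions (subtract 9 from any doubled value over 9):
  doubled (positions 2,4,...): 7 1 4 0 0 6 5 → sum 23
  kept (positions 1,3,...): 1 4 9 9 9 9 2 8 → sum 51
Total = 74.
74 mod 10 = 4, so the number is invalid.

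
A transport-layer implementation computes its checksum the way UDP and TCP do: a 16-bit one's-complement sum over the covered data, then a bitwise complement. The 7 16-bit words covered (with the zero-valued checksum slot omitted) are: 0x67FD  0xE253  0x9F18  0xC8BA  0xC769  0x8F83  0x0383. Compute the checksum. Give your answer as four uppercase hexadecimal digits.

One's-complement addition (fold any carry out of bit 15 back into bit 0):
  0x67FD + 0xE253 = 0x14A50 → wrap carry → 0x4A51
  0x4A51 + 0x9F18 = 0x0E969
  0xE969 + 0xC8BA = 0x1B223 → wrap carry → 0xB224
  0xB224 + 0xC769 = 0x1798D → wrap carry → 0x798E
  0x798E + 0x8F83 = 0x10911 → wrap carry → 0x0912
  0x0912 + 0x0383 = 0x00C95
One's-complement sum = 0x0C95.
Checksum = ~0x0C95 & 0xFFFF = 0xF36A.

F36A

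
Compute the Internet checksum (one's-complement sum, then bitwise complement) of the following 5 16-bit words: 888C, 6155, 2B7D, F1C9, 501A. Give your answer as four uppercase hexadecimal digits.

One's-complement addition (fold any carry out of bit 15 back into bit 0):
  0x888C + 0x6155 = 0x0E9E1
  0xE9E1 + 0x2B7D = 0x1155E → wrap carry → 0x155F
  0x155F + 0xF1C9 = 0x10728 → wrap carry → 0x0729
  0x0729 + 0x501A = 0x05743
One's-complement sum = 0x5743.
Checksum = ~0x5743 & 0xFFFF = 0xA8BC.

A8BC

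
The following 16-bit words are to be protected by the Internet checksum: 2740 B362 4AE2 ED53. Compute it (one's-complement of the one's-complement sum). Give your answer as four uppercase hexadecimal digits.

One's-complement addition (fold any carry out of bit 15 back into bit 0):
  0x2740 + 0xB362 = 0x0DAA2
  0xDAA2 + 0x4AE2 = 0x12584 → wrap carry → 0x2585
  0x2585 + 0xED53 = 0x112D8 → wrap carry → 0x12D9
One's-complement sum = 0x12D9.
Checksum = ~0x12D9 & 0xFFFF = 0xED26.

ED26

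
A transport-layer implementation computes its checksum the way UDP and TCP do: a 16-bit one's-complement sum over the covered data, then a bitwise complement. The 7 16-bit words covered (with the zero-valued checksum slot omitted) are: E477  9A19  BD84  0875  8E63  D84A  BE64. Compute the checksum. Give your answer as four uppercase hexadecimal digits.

9661

One's-complement addition (fold any carry out of bit 15 back into bit 0):
  0xE477 + 0x9A19 = 0x17E90 → wrap carry → 0x7E91
  0x7E91 + 0xBD84 = 0x13C15 → wrap carry → 0x3C16
  0x3C16 + 0x0875 = 0x0448B
  0x448B + 0x8E63 = 0x0D2EE
  0xD2EE + 0xD84A = 0x1AB38 → wrap carry → 0xAB39
  0xAB39 + 0xBE64 = 0x1699D → wrap carry → 0x699E
One's-complement sum = 0x699E.
Checksum = ~0x699E & 0xFFFF = 0x9661.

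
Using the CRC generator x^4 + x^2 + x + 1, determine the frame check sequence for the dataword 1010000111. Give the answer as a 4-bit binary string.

1110

Append 4 zeros: 10100001110000. Divide by 10111 (XOR where the leading bit is 1):
  pos 0: 10100 XOR 10111 = 00011
  pos 3: 11001 XOR 10111 = 01110
  pos 4: 11101 XOR 10111 = 01010
  pos 5: 10101 XOR 10111 = 00010
  pos 8: 10000 XOR 10111 = 00111
Remainder (last 4 bits) = 1110. This is the CRC / FCS.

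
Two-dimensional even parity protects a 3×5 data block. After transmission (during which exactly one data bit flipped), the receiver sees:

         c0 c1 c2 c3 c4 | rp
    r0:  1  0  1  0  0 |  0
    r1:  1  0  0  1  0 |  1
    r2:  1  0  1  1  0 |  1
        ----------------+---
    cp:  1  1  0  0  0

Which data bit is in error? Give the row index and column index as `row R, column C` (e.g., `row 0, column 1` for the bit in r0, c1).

row 1, column 1

Recompute each row's even parity and compare to rp:
  r0: data parity 0, sent rp 0 → ok
  r1: data parity 0, sent rp 1 → mismatch
  r2: data parity 1, sent rp 1 → ok
Recompute each column's even parity and compare to cp:
  c0: data parity 1, sent cp 1 → ok
  c1: data parity 0, sent cp 1 → mismatch
  c2: data parity 0, sent cp 0 → ok
  c3: data parity 0, sent cp 0 → ok
  c4: data parity 0, sent cp 0 → ok
Exactly one row (r1) and one column (c1) fail → the flipped bit is at their intersection.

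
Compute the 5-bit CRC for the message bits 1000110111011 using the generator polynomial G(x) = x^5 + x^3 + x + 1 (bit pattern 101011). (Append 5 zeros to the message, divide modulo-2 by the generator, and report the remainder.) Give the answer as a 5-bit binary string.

Append 5 zeros: 100011011101100000. Divide by 101011 (XOR where the leading bit is 1):
  pos 0: 100011 XOR 101011 = 001000
  pos 2: 100001 XOR 101011 = 001010
  pos 4: 101011 XOR 101011 = 000000
  pos 11: 110000 XOR 101011 = 011011
  pos 12: 110110 XOR 101011 = 011101
Remainder (last 5 bits) = 11101. This is the CRC / FCS.

11101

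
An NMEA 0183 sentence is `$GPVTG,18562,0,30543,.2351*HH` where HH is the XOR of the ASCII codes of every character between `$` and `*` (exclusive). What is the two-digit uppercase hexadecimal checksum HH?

XOR the ASCII codes of the payload characters:
  'G' = 0x47 → acc = 0x47
  'P' = 0x50 → acc = 0x17
  'V' = 0x56 → acc = 0x41
  'T' = 0x54 → acc = 0x15
  'G' = 0x47 → acc = 0x52
  ',' = 0x2C → acc = 0x7E
  '1' = 0x31 → acc = 0x4F
  '8' = 0x38 → acc = 0x77
  '5' = 0x35 → acc = 0x42
  '6' = 0x36 → acc = 0x74
  '2' = 0x32 → acc = 0x46
  ',' = 0x2C → acc = 0x6A
  '0' = 0x30 → acc = 0x5A
  ',' = 0x2C → acc = 0x76
  '3' = 0x33 → acc = 0x45
  '0' = 0x30 → acc = 0x75
  '5' = 0x35 → acc = 0x40
  '4' = 0x34 → acc = 0x74
  '3' = 0x33 → acc = 0x47
  ',' = 0x2C → acc = 0x6B
  '.' = 0x2E → acc = 0x45
  '2' = 0x32 → acc = 0x77
  '3' = 0x33 → acc = 0x44
  '5' = 0x35 → acc = 0x71
  '1' = 0x31 → acc = 0x40
Checksum = 0x40.

40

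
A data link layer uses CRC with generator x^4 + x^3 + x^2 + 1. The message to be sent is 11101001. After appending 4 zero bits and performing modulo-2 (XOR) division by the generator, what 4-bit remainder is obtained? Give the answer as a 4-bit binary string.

Append 4 zeros: 111010010000. Divide by 11101 (XOR where the leading bit is 1):
  pos 0: 11101 XOR 11101 = 00000
  pos 7: 10000 XOR 11101 = 01101
Remainder (last 4 bits) = 1101. This is the CRC / FCS.

1101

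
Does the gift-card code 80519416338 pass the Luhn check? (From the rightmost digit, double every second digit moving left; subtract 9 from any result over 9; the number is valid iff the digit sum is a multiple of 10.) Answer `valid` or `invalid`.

invalid

From the right, keep odd positions and double even positions (subtract 9 from any doubled value over 9):
  doubled (positions 2,4,...): 6 3 8 2 0 → sum 19
  kept (positions 1,3,...): 8 3 1 9 5 8 → sum 34
Total = 53.
53 mod 10 = 3, so the number is invalid.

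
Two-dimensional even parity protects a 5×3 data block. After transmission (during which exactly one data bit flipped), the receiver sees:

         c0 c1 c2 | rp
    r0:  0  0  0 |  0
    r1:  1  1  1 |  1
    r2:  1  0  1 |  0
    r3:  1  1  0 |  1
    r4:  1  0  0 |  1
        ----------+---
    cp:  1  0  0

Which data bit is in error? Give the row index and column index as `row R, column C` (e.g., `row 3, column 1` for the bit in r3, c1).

row 3, column 0

Recompute each row's even parity and compare to rp:
  r0: data parity 0, sent rp 0 → ok
  r1: data parity 1, sent rp 1 → ok
  r2: data parity 0, sent rp 0 → ok
  r3: data parity 0, sent rp 1 → mismatch
  r4: data parity 1, sent rp 1 → ok
Recompute each column's even parity and compare to cp:
  c0: data parity 0, sent cp 1 → mismatch
  c1: data parity 0, sent cp 0 → ok
  c2: data parity 0, sent cp 0 → ok
Exactly one row (r3) and one column (c0) fail → the flipped bit is at their intersection.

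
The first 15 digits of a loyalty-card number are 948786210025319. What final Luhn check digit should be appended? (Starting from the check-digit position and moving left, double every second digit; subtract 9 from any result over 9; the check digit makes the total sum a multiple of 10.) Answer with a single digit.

0

Partial digits right→left: 9 1 3 5 2 0 0 1 2 6 8 7 8 4 9
Double every second digit counting from the check-digit position (so the 1st, 3rd, 5th, ... of the partial from the right).
  doubled (with −9 where >9): 9 6 4 0 4 7 7 9 → sum 46
  kept as-is: 1 5 0 1 6 7 4 → sum 24
Total = 46 + 24 = 70.
Check digit = (10 − (70 mod 10)) mod 10 = 0.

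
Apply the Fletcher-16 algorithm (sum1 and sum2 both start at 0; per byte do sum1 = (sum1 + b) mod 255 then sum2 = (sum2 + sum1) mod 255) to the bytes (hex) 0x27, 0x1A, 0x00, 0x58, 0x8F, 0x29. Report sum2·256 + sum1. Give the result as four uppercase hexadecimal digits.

BE52

Running sums (mod 255):
  after byte 0 (0x27): sum1=39, sum2=39
  after byte 1 (0x1A): sum1=65, sum2=104
  after byte 2 (0x00): sum1=65, sum2=169
  after byte 3 (0x58): sum1=153, sum2=67
  after byte 4 (0x8F): sum1=41, sum2=108
  after byte 5 (0x29): sum1=82, sum2=190
Checksum = sum2·256 + sum1 = 190·256 + 82 = 48722 = 0xBE52.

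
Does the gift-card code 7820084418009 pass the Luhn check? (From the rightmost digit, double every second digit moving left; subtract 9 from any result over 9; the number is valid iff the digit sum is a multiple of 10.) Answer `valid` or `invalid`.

From the right, keep odd positions and double even positions (subtract 9 from any doubled value over 9):
  doubled (positions 2,4,...): 0 7 8 7 0 7 → sum 29
  kept (positions 1,3,...): 9 0 1 4 0 2 7 → sum 23
Total = 52.
52 mod 10 = 2, so the number is invalid.

invalid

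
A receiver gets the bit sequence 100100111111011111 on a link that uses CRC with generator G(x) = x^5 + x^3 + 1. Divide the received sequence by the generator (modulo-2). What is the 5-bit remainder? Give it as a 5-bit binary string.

Modulo-2 division of 100100111111011111 by 101001:
  pos 0: 100100 XOR 101001 = 001101
  pos 2: 110111 XOR 101001 = 011110
  pos 3: 111101 XOR 101001 = 010100
  pos 4: 101001 XOR 101001 = 000000
  pos 10: 110111 XOR 101001 = 011110
  pos 11: 111101 XOR 101001 = 010100
  pos 12: 101001 XOR 101001 = 000000
Remainder = 00000 (zero — the frame passes the CRC check).

00000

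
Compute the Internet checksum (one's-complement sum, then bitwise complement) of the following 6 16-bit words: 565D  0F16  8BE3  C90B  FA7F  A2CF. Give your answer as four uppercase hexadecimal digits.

A84D

One's-complement addition (fold any carry out of bit 15 back into bit 0):
  0x565D + 0x0F16 = 0x06573
  0x6573 + 0x8BE3 = 0x0F156
  0xF156 + 0xC90B = 0x1BA61 → wrap carry → 0xBA62
  0xBA62 + 0xFA7F = 0x1B4E1 → wrap carry → 0xB4E2
  0xB4E2 + 0xA2CF = 0x157B1 → wrap carry → 0x57B2
One's-complement sum = 0x57B2.
Checksum = ~0x57B2 & 0xFFFF = 0xA84D.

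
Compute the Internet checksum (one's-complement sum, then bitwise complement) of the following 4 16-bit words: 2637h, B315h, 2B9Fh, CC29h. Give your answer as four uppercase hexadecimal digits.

2EEA

One's-complement addition (fold any carry out of bit 15 back into bit 0):
  0x2637 + 0xB315 = 0x0D94C
  0xD94C + 0x2B9F = 0x104EB → wrap carry → 0x04EC
  0x04EC + 0xCC29 = 0x0D115
One's-complement sum = 0xD115.
Checksum = ~0xD115 & 0xFFFF = 0x2EEA.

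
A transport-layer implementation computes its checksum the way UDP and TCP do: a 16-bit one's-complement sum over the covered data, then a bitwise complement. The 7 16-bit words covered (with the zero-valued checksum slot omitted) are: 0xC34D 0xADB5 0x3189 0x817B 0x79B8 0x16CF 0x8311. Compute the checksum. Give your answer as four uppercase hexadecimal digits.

One's-complement addition (fold any carry out of bit 15 back into bit 0):
  0xC34D + 0xADB5 = 0x17102 → wrap carry → 0x7103
  0x7103 + 0x3189 = 0x0A28C
  0xA28C + 0x817B = 0x12407 → wrap carry → 0x2408
  0x2408 + 0x79B8 = 0x09DC0
  0x9DC0 + 0x16CF = 0x0B48F
  0xB48F + 0x8311 = 0x137A0 → wrap carry → 0x37A1
One's-complement sum = 0x37A1.
Checksum = ~0x37A1 & 0xFFFF = 0xC85E.

C85E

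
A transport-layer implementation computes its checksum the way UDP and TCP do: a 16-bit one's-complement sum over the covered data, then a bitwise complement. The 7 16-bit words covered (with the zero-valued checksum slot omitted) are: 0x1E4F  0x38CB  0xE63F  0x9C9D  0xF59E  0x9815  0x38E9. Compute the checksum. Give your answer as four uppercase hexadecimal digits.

5F6A

One's-complement addition (fold any carry out of bit 15 back into bit 0):
  0x1E4F + 0x38CB = 0x0571A
  0x571A + 0xE63F = 0x13D59 → wrap carry → 0x3D5A
  0x3D5A + 0x9C9D = 0x0D9F7
  0xD9F7 + 0xF59E = 0x1CF95 → wrap carry → 0xCF96
  0xCF96 + 0x9815 = 0x167AB → wrap carry → 0x67AC
  0x67AC + 0x38E9 = 0x0A095
One's-complement sum = 0xA095.
Checksum = ~0xA095 & 0xFFFF = 0x5F6A.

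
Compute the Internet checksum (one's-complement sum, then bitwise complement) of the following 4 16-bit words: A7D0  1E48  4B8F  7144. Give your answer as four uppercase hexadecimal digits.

7D13

One's-complement addition (fold any carry out of bit 15 back into bit 0):
  0xA7D0 + 0x1E48 = 0x0C618
  0xC618 + 0x4B8F = 0x111A7 → wrap carry → 0x11A8
  0x11A8 + 0x7144 = 0x082EC
One's-complement sum = 0x82EC.
Checksum = ~0x82EC & 0xFFFF = 0x7D13.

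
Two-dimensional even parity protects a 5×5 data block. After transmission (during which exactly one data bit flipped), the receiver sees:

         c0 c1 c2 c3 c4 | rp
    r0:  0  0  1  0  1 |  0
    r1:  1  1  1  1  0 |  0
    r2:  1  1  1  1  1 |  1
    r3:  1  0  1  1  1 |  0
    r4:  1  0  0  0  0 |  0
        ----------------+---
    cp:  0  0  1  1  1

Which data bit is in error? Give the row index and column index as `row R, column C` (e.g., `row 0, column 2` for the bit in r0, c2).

Recompute each row's even parity and compare to rp:
  r0: data parity 0, sent rp 0 → ok
  r1: data parity 0, sent rp 0 → ok
  r2: data parity 1, sent rp 1 → ok
  r3: data parity 0, sent rp 0 → ok
  r4: data parity 1, sent rp 0 → mismatch
Recompute each column's even parity and compare to cp:
  c0: data parity 0, sent cp 0 → ok
  c1: data parity 0, sent cp 0 → ok
  c2: data parity 0, sent cp 1 → mismatch
  c3: data parity 1, sent cp 1 → ok
  c4: data parity 1, sent cp 1 → ok
Exactly one row (r4) and one column (c2) fail → the flipped bit is at their intersection.

row 4, column 2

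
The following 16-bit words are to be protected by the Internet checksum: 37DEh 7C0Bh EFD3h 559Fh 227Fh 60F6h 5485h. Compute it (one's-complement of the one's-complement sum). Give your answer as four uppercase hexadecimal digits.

One's-complement addition (fold any carry out of bit 15 back into bit 0):
  0x37DE + 0x7C0B = 0x0B3E9
  0xB3E9 + 0xEFD3 = 0x1A3BC → wrap carry → 0xA3BD
  0xA3BD + 0x559F = 0x0F95C
  0xF95C + 0x227F = 0x11BDB → wrap carry → 0x1BDC
  0x1BDC + 0x60F6 = 0x07CD2
  0x7CD2 + 0x5485 = 0x0D157
One's-complement sum = 0xD157.
Checksum = ~0xD157 & 0xFFFF = 0x2EA8.

2EA8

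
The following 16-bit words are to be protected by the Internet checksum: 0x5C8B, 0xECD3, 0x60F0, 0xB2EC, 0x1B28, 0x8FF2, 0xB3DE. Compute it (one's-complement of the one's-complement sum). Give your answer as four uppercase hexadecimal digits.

One's-complement addition (fold any carry out of bit 15 back into bit 0):
  0x5C8B + 0xECD3 = 0x1495E → wrap carry → 0x495F
  0x495F + 0x60F0 = 0x0AA4F
  0xAA4F + 0xB2EC = 0x15D3B → wrap carry → 0x5D3C
  0x5D3C + 0x1B28 = 0x07864
  0x7864 + 0x8FF2 = 0x10856 → wrap carry → 0x0857
  0x0857 + 0xB3DE = 0x0BC35
One's-complement sum = 0xBC35.
Checksum = ~0xBC35 & 0xFFFF = 0x43CA.

43CA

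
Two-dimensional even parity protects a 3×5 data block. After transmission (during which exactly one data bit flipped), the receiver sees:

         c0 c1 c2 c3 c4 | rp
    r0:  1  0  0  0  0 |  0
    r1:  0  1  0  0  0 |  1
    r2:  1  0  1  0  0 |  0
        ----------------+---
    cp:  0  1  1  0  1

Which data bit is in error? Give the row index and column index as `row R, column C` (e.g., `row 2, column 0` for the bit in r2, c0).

row 0, column 4

Recompute each row's even parity and compare to rp:
  r0: data parity 1, sent rp 0 → mismatch
  r1: data parity 1, sent rp 1 → ok
  r2: data parity 0, sent rp 0 → ok
Recompute each column's even parity and compare to cp:
  c0: data parity 0, sent cp 0 → ok
  c1: data parity 1, sent cp 1 → ok
  c2: data parity 1, sent cp 1 → ok
  c3: data parity 0, sent cp 0 → ok
  c4: data parity 0, sent cp 1 → mismatch
Exactly one row (r0) and one column (c4) fail → the flipped bit is at their intersection.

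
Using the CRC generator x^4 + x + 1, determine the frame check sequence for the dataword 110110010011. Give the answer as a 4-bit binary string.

Append 4 zeros: 1101100100110000. Divide by 10011 (XOR where the leading bit is 1):
  pos 0: 11011 XOR 10011 = 01000
  pos 1: 10000 XOR 10011 = 00011
  pos 4: 11010 XOR 10011 = 01001
  pos 5: 10010 XOR 10011 = 00001
  pos 9: 11100 XOR 10011 = 01111
  pos 10: 11110 XOR 10011 = 01101
  pos 11: 11010 XOR 10011 = 01001
Remainder (last 4 bits) = 1001. This is the CRC / FCS.

1001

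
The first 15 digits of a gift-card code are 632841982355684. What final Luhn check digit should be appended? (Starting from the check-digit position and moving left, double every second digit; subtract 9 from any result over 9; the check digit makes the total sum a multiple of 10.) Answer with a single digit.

Partial digits right→left: 4 8 6 5 5 3 2 8 9 1 4 8 2 3 6
Double every second digit counting from the check-digit position (so the 1st, 3rd, 5th, ... of the partial from the right).
  doubled (with −9 where >9): 8 3 1 4 9 8 4 3 → sum 40
  kept as-is: 8 5 3 8 1 8 3 → sum 36
Total = 40 + 36 = 76.
Check digit = (10 − (76 mod 10)) mod 10 = 4.

4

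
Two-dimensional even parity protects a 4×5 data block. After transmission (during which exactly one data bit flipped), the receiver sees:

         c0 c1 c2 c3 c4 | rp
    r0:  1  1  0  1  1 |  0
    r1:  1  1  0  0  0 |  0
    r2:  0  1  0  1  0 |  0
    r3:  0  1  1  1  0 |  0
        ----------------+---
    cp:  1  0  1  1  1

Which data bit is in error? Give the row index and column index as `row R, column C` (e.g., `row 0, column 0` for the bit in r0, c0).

row 3, column 0

Recompute each row's even parity and compare to rp:
  r0: data parity 0, sent rp 0 → ok
  r1: data parity 0, sent rp 0 → ok
  r2: data parity 0, sent rp 0 → ok
  r3: data parity 1, sent rp 0 → mismatch
Recompute each column's even parity and compare to cp:
  c0: data parity 0, sent cp 1 → mismatch
  c1: data parity 0, sent cp 0 → ok
  c2: data parity 1, sent cp 1 → ok
  c3: data parity 1, sent cp 1 → ok
  c4: data parity 1, sent cp 1 → ok
Exactly one row (r3) and one column (c0) fail → the flipped bit is at their intersection.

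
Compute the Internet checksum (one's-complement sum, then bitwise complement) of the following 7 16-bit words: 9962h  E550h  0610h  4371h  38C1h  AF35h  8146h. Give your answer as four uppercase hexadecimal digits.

CE8D

One's-complement addition (fold any carry out of bit 15 back into bit 0):
  0x9962 + 0xE550 = 0x17EB2 → wrap carry → 0x7EB3
  0x7EB3 + 0x0610 = 0x084C3
  0x84C3 + 0x4371 = 0x0C834
  0xC834 + 0x38C1 = 0x100F5 → wrap carry → 0x00F6
  0x00F6 + 0xAF35 = 0x0B02B
  0xB02B + 0x8146 = 0x13171 → wrap carry → 0x3172
One's-complement sum = 0x3172.
Checksum = ~0x3172 & 0xFFFF = 0xCE8D.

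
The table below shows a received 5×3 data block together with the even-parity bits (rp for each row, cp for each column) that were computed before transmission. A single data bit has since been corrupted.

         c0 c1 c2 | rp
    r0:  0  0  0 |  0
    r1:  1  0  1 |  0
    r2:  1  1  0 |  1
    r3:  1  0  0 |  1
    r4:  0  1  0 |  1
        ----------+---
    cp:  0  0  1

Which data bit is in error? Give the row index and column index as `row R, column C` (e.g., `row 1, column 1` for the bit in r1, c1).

Recompute each row's even parity and compare to rp:
  r0: data parity 0, sent rp 0 → ok
  r1: data parity 0, sent rp 0 → ok
  r2: data parity 0, sent rp 1 → mismatch
  r3: data parity 1, sent rp 1 → ok
  r4: data parity 1, sent rp 1 → ok
Recompute each column's even parity and compare to cp:
  c0: data parity 1, sent cp 0 → mismatch
  c1: data parity 0, sent cp 0 → ok
  c2: data parity 1, sent cp 1 → ok
Exactly one row (r2) and one column (c0) fail → the flipped bit is at their intersection.

row 2, column 0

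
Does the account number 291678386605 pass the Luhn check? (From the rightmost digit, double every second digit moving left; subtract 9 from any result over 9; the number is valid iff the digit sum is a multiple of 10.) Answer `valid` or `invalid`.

invalid

From the right, keep odd positions and double even positions (subtract 9 from any doubled value over 9):
  doubled (positions 2,4,...): 0 3 6 5 2 4 → sum 20
  kept (positions 1,3,...): 5 6 8 8 6 9 → sum 42
Total = 62.
62 mod 10 = 2, so the number is invalid.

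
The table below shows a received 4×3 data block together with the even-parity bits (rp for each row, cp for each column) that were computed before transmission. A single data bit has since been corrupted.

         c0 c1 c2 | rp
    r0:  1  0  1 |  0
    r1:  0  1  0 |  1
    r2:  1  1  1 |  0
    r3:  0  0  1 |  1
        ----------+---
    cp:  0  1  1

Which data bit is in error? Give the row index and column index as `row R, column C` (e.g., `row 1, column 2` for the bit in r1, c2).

Recompute each row's even parity and compare to rp:
  r0: data parity 0, sent rp 0 → ok
  r1: data parity 1, sent rp 1 → ok
  r2: data parity 1, sent rp 0 → mismatch
  r3: data parity 1, sent rp 1 → ok
Recompute each column's even parity and compare to cp:
  c0: data parity 0, sent cp 0 → ok
  c1: data parity 0, sent cp 1 → mismatch
  c2: data parity 1, sent cp 1 → ok
Exactly one row (r2) and one column (c1) fail → the flipped bit is at their intersection.

row 2, column 1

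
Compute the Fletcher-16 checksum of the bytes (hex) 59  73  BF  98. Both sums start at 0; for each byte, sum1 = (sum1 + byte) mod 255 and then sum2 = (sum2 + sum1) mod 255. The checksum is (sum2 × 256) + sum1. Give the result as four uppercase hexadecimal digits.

D725

Running sums (mod 255):
  after byte 0 (59): sum1=89, sum2=89
  after byte 1 (73): sum1=204, sum2=38
  after byte 2 (BF): sum1=140, sum2=178
  after byte 3 (98): sum1=37, sum2=215
Checksum = sum2·256 + sum1 = 215·256 + 37 = 55077 = 0xD725.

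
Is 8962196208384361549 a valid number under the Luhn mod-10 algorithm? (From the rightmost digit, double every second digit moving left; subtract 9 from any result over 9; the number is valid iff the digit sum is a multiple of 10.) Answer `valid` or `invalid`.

From the right, keep odd positions and double even positions (subtract 9 from any doubled value over 9):
  doubled (positions 2,4,...): 8 2 6 7 7 4 9 4 9 → sum 56
  kept (positions 1,3,...): 9 5 6 4 3 0 6 1 6 8 → sum 48
Total = 104.
104 mod 10 = 4, so the number is invalid.

invalid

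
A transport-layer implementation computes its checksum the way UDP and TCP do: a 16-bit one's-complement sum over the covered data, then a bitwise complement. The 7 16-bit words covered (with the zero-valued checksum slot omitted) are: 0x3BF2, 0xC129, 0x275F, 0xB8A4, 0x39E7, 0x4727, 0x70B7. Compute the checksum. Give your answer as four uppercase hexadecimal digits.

One's-complement addition (fold any carry out of bit 15 back into bit 0):
  0x3BF2 + 0xC129 = 0x0FD1B
  0xFD1B + 0x275F = 0x1247A → wrap carry → 0x247B
  0x247B + 0xB8A4 = 0x0DD1F
  0xDD1F + 0x39E7 = 0x11706 → wrap carry → 0x1707
  0x1707 + 0x4727 = 0x05E2E
  0x5E2E + 0x70B7 = 0x0CEE5
One's-complement sum = 0xCEE5.
Checksum = ~0xCEE5 & 0xFFFF = 0x311A.

311A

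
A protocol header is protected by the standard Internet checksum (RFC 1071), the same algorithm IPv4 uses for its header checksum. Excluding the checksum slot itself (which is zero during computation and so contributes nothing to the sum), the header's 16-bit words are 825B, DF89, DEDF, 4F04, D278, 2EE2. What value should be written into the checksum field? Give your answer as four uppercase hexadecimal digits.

6EDB

One's-complement addition (fold any carry out of bit 15 back into bit 0):
  0x825B + 0xDF89 = 0x161E4 → wrap carry → 0x61E5
  0x61E5 + 0xDEDF = 0x140C4 → wrap carry → 0x40C5
  0x40C5 + 0x4F04 = 0x08FC9
  0x8FC9 + 0xD278 = 0x16241 → wrap carry → 0x6242
  0x6242 + 0x2EE2 = 0x09124
One's-complement sum = 0x9124.
Checksum = ~0x9124 & 0xFFFF = 0x6EDB.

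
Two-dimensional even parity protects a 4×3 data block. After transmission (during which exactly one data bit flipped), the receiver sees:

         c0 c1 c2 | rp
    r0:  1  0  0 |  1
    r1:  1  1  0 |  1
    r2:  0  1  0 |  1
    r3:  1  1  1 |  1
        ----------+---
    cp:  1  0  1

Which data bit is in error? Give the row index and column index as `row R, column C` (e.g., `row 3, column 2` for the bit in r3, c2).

Recompute each row's even parity and compare to rp:
  r0: data parity 1, sent rp 1 → ok
  r1: data parity 0, sent rp 1 → mismatch
  r2: data parity 1, sent rp 1 → ok
  r3: data parity 1, sent rp 1 → ok
Recompute each column's even parity and compare to cp:
  c0: data parity 1, sent cp 1 → ok
  c1: data parity 1, sent cp 0 → mismatch
  c2: data parity 1, sent cp 1 → ok
Exactly one row (r1) and one column (c1) fail → the flipped bit is at their intersection.

row 1, column 1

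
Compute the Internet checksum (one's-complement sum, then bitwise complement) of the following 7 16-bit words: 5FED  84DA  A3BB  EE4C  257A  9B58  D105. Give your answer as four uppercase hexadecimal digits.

F756

One's-complement addition (fold any carry out of bit 15 back into bit 0):
  0x5FED + 0x84DA = 0x0E4C7
  0xE4C7 + 0xA3BB = 0x18882 → wrap carry → 0x8883
  0x8883 + 0xEE4C = 0x176CF → wrap carry → 0x76D0
  0x76D0 + 0x257A = 0x09C4A
  0x9C4A + 0x9B58 = 0x137A2 → wrap carry → 0x37A3
  0x37A3 + 0xD105 = 0x108A8 → wrap carry → 0x08A9
One's-complement sum = 0x08A9.
Checksum = ~0x08A9 & 0xFFFF = 0xF756.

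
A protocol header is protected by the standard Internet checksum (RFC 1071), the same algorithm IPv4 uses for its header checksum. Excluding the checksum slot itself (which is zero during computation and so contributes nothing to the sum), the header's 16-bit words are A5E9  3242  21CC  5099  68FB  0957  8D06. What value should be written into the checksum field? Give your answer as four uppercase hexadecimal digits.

One's-complement addition (fold any carry out of bit 15 back into bit 0):
  0xA5E9 + 0x3242 = 0x0D82B
  0xD82B + 0x21CC = 0x0F9F7
  0xF9F7 + 0x5099 = 0x14A90 → wrap carry → 0x4A91
  0x4A91 + 0x68FB = 0x0B38C
  0xB38C + 0x0957 = 0x0BCE3
  0xBCE3 + 0x8D06 = 0x149E9 → wrap carry → 0x49EA
One's-complement sum = 0x49EA.
Checksum = ~0x49EA & 0xFFFF = 0xB615.

B615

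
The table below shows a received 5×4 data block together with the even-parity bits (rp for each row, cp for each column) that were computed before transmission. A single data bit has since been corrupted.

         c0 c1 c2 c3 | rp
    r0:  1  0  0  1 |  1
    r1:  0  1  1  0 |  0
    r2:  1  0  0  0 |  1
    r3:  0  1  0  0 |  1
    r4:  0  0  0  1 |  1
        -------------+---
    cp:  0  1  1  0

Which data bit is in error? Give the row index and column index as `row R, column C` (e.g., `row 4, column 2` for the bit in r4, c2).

Recompute each row's even parity and compare to rp:
  r0: data parity 0, sent rp 1 → mismatch
  r1: data parity 0, sent rp 0 → ok
  r2: data parity 1, sent rp 1 → ok
  r3: data parity 1, sent rp 1 → ok
  r4: data parity 1, sent rp 1 → ok
Recompute each column's even parity and compare to cp:
  c0: data parity 0, sent cp 0 → ok
  c1: data parity 0, sent cp 1 → mismatch
  c2: data parity 1, sent cp 1 → ok
  c3: data parity 0, sent cp 0 → ok
Exactly one row (r0) and one column (c1) fail → the flipped bit is at their intersection.

row 0, column 1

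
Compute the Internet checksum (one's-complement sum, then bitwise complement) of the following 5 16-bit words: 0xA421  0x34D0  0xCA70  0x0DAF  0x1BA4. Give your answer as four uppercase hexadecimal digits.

334A

One's-complement addition (fold any carry out of bit 15 back into bit 0):
  0xA421 + 0x34D0 = 0x0D8F1
  0xD8F1 + 0xCA70 = 0x1A361 → wrap carry → 0xA362
  0xA362 + 0x0DAF = 0x0B111
  0xB111 + 0x1BA4 = 0x0CCB5
One's-complement sum = 0xCCB5.
Checksum = ~0xCCB5 & 0xFFFF = 0x334A.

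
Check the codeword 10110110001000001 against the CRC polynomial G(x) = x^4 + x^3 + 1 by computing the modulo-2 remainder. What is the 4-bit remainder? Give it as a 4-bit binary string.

Modulo-2 division of 10110110001000001 by 11001:
  pos 0: 10110 XOR 11001 = 01111
  pos 1: 11111 XOR 11001 = 00110
  pos 3: 11010 XOR 11001 = 00011
  pos 6: 11001 XOR 11001 = 00000
Remainder = 0001 (nonzero — an error is detected).

0001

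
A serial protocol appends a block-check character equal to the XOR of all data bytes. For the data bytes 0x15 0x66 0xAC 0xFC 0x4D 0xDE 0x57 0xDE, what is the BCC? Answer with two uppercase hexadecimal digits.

39

XOR the bytes together:
  start with 0x15
  0x15 ⊕ 0x66 = 0x73
  0x73 ⊕ 0xAC = 0xDF
  0xDF ⊕ 0xFC = 0x23
  0x23 ⊕ 0x4D = 0x6E
  0x6E ⊕ 0xDE = 0xB0
  0xB0 ⊕ 0x57 = 0xE7
  0xE7 ⊕ 0xDE = 0x39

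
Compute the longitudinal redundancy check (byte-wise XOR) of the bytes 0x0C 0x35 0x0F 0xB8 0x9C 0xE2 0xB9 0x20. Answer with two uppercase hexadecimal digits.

XOR the bytes together:
  start with 0x0C
  0x0C ⊕ 0x35 = 0x39
  0x39 ⊕ 0x0F = 0x36
  0x36 ⊕ 0xB8 = 0x8E
  0x8E ⊕ 0x9C = 0x12
  0x12 ⊕ 0xE2 = 0xF0
  0xF0 ⊕ 0xB9 = 0x49
  0x49 ⊕ 0x20 = 0x69

69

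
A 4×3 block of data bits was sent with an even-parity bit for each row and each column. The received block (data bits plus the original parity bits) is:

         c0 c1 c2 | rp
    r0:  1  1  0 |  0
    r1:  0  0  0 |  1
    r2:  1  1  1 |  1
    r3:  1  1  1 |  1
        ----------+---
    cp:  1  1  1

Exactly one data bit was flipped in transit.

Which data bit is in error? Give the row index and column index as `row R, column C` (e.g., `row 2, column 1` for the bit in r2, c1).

Recompute each row's even parity and compare to rp:
  r0: data parity 0, sent rp 0 → ok
  r1: data parity 0, sent rp 1 → mismatch
  r2: data parity 1, sent rp 1 → ok
  r3: data parity 1, sent rp 1 → ok
Recompute each column's even parity and compare to cp:
  c0: data parity 1, sent cp 1 → ok
  c1: data parity 1, sent cp 1 → ok
  c2: data parity 0, sent cp 1 → mismatch
Exactly one row (r1) and one column (c2) fail → the flipped bit is at their intersection.

row 1, column 2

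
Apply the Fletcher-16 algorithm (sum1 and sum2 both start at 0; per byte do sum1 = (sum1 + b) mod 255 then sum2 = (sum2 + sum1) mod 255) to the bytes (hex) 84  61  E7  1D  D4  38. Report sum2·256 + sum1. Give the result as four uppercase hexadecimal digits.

Running sums (mod 255):
  after byte 0 (84): sum1=132, sum2=132
  after byte 1 (61): sum1=229, sum2=106
  after byte 2 (E7): sum1=205, sum2=56
  after byte 3 (1D): sum1=234, sum2=35
  after byte 4 (D4): sum1=191, sum2=226
  after byte 5 (38): sum1=247, sum2=218
Checksum = sum2·256 + sum1 = 218·256 + 247 = 56055 = 0xDAF7.

DAF7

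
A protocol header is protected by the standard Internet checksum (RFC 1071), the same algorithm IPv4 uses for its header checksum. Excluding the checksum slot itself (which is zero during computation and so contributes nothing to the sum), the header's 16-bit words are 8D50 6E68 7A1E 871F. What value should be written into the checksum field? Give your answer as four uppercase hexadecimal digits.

0309

One's-complement addition (fold any carry out of bit 15 back into bit 0):
  0x8D50 + 0x6E68 = 0x0FBB8
  0xFBB8 + 0x7A1E = 0x175D6 → wrap carry → 0x75D7
  0x75D7 + 0x871F = 0x0FCF6
One's-complement sum = 0xFCF6.
Checksum = ~0xFCF6 & 0xFFFF = 0x0309.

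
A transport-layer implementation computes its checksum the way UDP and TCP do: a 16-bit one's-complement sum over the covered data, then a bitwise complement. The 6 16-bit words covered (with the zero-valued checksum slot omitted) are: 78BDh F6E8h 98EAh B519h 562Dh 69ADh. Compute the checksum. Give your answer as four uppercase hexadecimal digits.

827A

One's-complement addition (fold any carry out of bit 15 back into bit 0):
  0x78BD + 0xF6E8 = 0x16FA5 → wrap carry → 0x6FA6
  0x6FA6 + 0x98EA = 0x10890 → wrap carry → 0x0891
  0x0891 + 0xB519 = 0x0BDAA
  0xBDAA + 0x562D = 0x113D7 → wrap carry → 0x13D8
  0x13D8 + 0x69AD = 0x07D85
One's-complement sum = 0x7D85.
Checksum = ~0x7D85 & 0xFFFF = 0x827A.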